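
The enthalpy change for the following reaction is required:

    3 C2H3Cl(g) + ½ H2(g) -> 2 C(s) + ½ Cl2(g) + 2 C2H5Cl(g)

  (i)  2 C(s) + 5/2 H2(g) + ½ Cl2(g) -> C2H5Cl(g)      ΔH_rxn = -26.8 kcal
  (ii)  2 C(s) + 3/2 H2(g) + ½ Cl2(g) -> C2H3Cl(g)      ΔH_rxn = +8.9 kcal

(i) × 2 (scale by 2 for the 2 C2H5Cl(g)): (2)·(-26.8) = -53.6 kcal
(ii) reversed and × 3 (C2H3Cl(g) must end up as a reactant; scale by 3 for the 3 C2H3Cl(g)): (-3)·(+8.9) = -26.7 kcal
Since enthalpy is a state function, ΔH_rxn = (2)·(-26.8) + (-3)·(+8.9) = -80.3 kcal

ΔH_rxn = -80.3 kcal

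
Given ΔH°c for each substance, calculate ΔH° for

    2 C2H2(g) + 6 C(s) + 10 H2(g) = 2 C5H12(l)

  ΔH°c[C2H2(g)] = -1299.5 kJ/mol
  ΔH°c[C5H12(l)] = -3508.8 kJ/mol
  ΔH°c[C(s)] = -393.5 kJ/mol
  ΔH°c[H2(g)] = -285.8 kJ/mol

Using ΔH = Σ nΔHc°(reactants) − Σ nΔHc°(products):
= [2·(-1299.5) + 6·(-393.5) + 10·(-285.8)] − [2·(-3508.8)]
= -800.4 kJ/mol

ΔH° = -800.4 kJ/mol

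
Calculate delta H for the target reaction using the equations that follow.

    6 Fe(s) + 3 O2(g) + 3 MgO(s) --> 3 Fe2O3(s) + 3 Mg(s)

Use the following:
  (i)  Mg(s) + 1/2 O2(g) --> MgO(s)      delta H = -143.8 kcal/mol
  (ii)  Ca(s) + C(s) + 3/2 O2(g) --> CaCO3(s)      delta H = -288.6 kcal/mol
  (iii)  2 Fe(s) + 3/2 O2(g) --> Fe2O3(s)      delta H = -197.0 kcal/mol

delta H = -159.6 kcal/mol

(i) reversed and × 3: (-3)·(-143.8) = +431.4 kcal/mol
(ii): not needed.
(iii) × 3: (3)·(-197.0) = -591.0 kcal/mol
Summing the manipulated equations, delta H = (-3)·(-143.8) + (3)·(-197.0) = -159.6 kcal/mol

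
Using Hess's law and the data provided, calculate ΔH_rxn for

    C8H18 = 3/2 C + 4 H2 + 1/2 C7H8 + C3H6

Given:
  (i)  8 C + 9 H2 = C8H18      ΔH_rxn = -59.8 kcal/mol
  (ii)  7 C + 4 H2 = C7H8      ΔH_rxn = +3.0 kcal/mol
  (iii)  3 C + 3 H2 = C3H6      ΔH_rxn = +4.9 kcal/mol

ΔH_rxn = 66.2 kcal/mol

(i) reversed (C8H18 must end up as a reactant): +59.8 kcal/mol
(ii) × 1/2 (×1/2 to match 1/2 C7H8 in the target): (1/2)·(+3.0) = +1.5 kcal/mol
(iii) as written (C3H6 already on the product side): +4.9 kcal/mol
By Hess's law, ΔH_rxn = (+59.8) + (+1.5) + (+4.9) = 66.2 kcal/mol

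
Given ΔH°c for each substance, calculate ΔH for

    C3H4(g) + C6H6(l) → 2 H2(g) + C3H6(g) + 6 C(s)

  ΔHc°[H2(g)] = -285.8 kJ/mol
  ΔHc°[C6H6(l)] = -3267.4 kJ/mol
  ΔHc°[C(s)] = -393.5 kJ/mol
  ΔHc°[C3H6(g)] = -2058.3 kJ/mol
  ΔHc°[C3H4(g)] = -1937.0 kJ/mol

ΔH = -213.5 kJ/mol

With combustion enthalpies, reactants minus products:
= [1·(-1937.0) + 1·(-3267.4)] − [2·(-285.8) + 1·(-2058.3) + 6·(-393.5)]
= -213.5 kJ/mol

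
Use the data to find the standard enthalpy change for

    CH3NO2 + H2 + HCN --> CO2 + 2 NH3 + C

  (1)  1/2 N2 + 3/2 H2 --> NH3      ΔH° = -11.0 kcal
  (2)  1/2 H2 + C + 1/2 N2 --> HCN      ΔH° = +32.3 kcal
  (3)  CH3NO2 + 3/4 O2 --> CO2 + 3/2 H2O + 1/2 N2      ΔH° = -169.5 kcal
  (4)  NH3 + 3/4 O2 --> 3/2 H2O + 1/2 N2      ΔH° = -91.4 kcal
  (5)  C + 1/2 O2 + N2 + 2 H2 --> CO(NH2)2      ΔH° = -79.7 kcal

ΔH° = -121.4 kcal

(1) as written: -11.0 kcal
(2) reversed: -32.3 kcal
(3) as written: -169.5 kcal
(4) reversed: +91.4 kcal
(5): not needed.
Since enthalpy is a state function, ΔH° = (-11.0) + (-32.3) + (-169.5) + (+91.4) = -121.4 kcal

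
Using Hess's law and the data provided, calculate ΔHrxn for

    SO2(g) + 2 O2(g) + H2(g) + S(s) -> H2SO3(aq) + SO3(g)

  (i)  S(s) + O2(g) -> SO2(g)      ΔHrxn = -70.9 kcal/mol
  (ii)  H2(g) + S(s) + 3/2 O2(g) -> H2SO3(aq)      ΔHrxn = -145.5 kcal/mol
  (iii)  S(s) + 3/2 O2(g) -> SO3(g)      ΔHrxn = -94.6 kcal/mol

ΔHrxn = -169.2 kcal/mol

(i) reversed: +70.9 kcal/mol
(ii) as written: -145.5 kcal/mol
(iii) as written: -94.6 kcal/mol
Combining the equations, ΔHrxn = (+70.9) + (-145.5) + (-94.6) = -169.2 kcal/mol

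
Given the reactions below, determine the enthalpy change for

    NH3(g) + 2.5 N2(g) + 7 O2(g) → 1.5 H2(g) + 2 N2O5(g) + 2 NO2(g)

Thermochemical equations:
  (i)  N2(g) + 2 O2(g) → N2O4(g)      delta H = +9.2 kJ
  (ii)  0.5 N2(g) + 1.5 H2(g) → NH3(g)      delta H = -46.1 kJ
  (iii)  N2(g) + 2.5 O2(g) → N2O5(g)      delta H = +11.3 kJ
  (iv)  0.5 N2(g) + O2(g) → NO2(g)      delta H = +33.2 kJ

delta H = 135.1 kJ

(i): not needed (N2O4(g) appears nowhere else).
(ii) reversed (NH3(g) must end up as a reactant): +46.1 kJ
(iii) × 2 (scale by 2 for the 2 N2O5(g)): (2)·(+11.3) = +22.6 kJ
(iv) × 2 (×2 to match 2 NO2(g) in the target): (2)·(+33.2) = +66.4 kJ
Since enthalpy is a state function, delta H = (+46.1) + (+22.6) + (+66.4) = 135.1 kJ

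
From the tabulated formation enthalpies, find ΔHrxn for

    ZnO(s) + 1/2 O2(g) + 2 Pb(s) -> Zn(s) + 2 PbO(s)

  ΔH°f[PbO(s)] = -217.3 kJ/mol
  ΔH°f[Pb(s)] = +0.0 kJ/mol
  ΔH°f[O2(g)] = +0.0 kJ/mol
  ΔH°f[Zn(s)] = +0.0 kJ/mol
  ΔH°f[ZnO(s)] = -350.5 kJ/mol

Products: 1·(+0.0) + 2·(-217.3) = -434.6
Reactants: 1·(-350.5) + 1/2·(+0.0) + 2·(+0.0) = -350.5
ΔHrxn = (-434.6) − (-350.5) = -84.1 kJ/mol

ΔHrxn = -84.1 kJ/mol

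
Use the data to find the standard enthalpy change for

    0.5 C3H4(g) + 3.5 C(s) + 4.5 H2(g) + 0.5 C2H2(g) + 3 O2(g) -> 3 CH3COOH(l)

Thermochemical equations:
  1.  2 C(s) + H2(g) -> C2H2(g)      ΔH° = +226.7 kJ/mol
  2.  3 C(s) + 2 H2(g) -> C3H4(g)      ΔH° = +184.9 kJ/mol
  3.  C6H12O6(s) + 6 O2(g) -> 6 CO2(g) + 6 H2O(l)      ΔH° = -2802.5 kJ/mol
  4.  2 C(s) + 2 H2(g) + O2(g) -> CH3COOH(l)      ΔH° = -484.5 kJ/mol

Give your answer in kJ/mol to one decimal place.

ΔH° = -1659.3 kJ/mol

eq. 1 reversed and × 1/2 (C2H2(g) must end up as a reactant; scale by 1/2 for the 1/2 C2H2(g)): (-1/2)·(+226.7) = -113.35 kJ/mol
eq. 2 reversed and × 1/2 (reverse to put C3H4(g) on the reactant side; scale by 1/2 for the 1/2 C3H4(g)): (-1/2)·(+184.9) = -92.45 kJ/mol
eq. 3: not needed (H2O(l) appears nowhere else).
eq. 4 × 3 (scale by 3 for the 3 CH3COOH(l)): (3)·(-484.5) = -1453.5 kJ/mol
Since enthalpy is a state function, ΔH° = (-1/2)·(+226.7) + (-1/2)·(+184.9) + (3)·(-484.5) = -1659.3 kJ/mol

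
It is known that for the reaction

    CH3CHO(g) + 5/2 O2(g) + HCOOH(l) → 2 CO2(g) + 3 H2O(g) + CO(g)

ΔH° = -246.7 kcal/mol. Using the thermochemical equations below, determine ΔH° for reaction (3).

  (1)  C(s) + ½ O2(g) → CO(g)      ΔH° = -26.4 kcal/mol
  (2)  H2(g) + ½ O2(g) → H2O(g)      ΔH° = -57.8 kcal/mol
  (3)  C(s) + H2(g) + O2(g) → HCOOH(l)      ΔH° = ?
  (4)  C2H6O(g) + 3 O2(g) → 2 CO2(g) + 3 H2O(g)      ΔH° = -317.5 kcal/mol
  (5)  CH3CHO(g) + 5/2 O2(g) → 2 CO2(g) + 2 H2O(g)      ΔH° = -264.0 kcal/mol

ΔH° = -101.5 kcal/mol

(1) as written (CO(g) already on the product side): -26.4 kcal/mol
(2) as written: -57.8 kcal/mol
(3) reversed (HCOOH(l) must end up as a reactant): contributes −x
(4): not needed (C2H6O(g) appears nowhere else).
(5) as written (CH3CHO(g) already on the reactant side): -264.0 kcal/mol
-246.7 = (-26.4) + (-57.8) + (-264.0) − x
x = (-246.7 − (-348.2)) / (-1) = -101.5 kcal/mol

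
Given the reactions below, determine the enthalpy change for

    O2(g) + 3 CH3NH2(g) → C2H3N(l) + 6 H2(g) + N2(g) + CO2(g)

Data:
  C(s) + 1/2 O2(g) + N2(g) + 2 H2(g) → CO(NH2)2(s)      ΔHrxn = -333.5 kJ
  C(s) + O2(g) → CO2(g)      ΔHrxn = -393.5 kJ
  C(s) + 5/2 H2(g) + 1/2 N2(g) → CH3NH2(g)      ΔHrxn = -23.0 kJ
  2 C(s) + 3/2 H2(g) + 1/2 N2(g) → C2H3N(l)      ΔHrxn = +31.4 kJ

equation 1: not needed.
equation 2 as written: -393.5 kJ
equation 3 reversed and × 3: (-3)·(-23.0) = +69.0 kJ
equation 4 as written: +31.4 kJ
ΔHrxn = (-393.5) + (+69.0) + (+31.4) = -293.1 kJ

ΔHrxn = -293.1 kJ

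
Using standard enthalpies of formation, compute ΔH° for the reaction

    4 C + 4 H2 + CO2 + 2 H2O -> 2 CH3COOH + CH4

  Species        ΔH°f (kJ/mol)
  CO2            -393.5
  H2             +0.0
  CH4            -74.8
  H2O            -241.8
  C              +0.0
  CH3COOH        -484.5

Products: 2·(-484.5) + 1·(-74.8) = -1043.8
Reactants: 4·(+0.0) + 4·(+0.0) + 1·(-393.5) + 2·(-241.8) = -877.1
ΔH° = (-1043.8) − (-877.1) = -166.7 kJ/mol

ΔH° = -166.7 kJ/mol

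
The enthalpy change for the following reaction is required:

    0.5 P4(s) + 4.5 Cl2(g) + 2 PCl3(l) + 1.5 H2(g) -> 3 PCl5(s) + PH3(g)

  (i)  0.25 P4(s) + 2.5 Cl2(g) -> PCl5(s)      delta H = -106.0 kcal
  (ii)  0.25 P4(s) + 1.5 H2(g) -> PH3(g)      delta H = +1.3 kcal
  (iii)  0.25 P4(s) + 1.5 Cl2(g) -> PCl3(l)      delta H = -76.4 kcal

delta H = -163.9 kcal

(i) × 3 (scale by 3 for the 3 PCl5(s)): (3)·(-106.0) = -318.0 kcal
(ii) as written (PH3(g) already on the product side): +1.3 kcal
(iii) reversed and × 2 (reverse to put PCl3(l) on the reactant side; ×2 to match 2 PCl3(l) in the target): (-2)·(-76.4) = +152.8 kcal
delta H = (3)·(-106.0) + (1)·(+1.3) + (-2)·(-76.4) = -163.9 kcal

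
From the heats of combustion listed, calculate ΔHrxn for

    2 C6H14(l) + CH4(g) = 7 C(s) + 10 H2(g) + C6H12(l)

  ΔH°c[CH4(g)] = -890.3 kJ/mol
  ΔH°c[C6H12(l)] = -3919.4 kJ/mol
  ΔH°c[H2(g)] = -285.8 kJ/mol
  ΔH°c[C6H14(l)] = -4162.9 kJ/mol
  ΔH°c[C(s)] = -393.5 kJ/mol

ΔHrxn = 315.8 kJ/mol

With combustion enthalpies, reactants minus products:
= [2·(-4162.9) + 1·(-890.3)] − [7·(-393.5) + 10·(-285.8) + 1·(-3919.4)]
= 315.8 kJ/mol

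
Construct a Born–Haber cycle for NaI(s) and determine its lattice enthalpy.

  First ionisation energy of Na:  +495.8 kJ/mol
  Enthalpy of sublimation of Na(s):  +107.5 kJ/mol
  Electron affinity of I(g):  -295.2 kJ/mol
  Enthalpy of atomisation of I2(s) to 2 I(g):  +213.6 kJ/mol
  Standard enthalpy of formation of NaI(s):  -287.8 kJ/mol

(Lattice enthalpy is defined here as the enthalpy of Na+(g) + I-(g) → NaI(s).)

U = -702.7 kJ/mol

ΔHf° = 1·ΔHsub + 1·(ΣIE) + 1/2·D(I2) + 1·EA + U
-287.8 = 1·(+107.5) + 1·(+495.8) + 1/2·(+213.6) + 1·(-295.2) + U
U = -287.8 − (+414.9) = -702.7 kJ/mol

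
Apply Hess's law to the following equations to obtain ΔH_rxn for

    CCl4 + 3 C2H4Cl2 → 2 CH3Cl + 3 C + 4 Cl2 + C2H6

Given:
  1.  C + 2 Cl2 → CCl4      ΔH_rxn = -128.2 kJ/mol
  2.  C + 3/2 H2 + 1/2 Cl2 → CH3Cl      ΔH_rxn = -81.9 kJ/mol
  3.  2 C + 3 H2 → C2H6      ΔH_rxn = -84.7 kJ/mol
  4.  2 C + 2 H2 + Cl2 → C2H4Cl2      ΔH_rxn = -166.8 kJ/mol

ΔH_rxn = 380.1 kJ/mol

eq. 1 reversed (CCl4 must end up as a reactant): +128.2 kJ/mol
eq. 2 × 2 (×2 to match 2 CH3Cl in the target): (2)·(-81.9) = -163.8 kJ/mol
eq. 3 as written (C2H6 already on the product side): -84.7 kJ/mol
eq. 4 reversed and × 3 (reverse to put C2H4Cl2 on the reactant side; scale by 3 for the 3 C2H4Cl2): (-3)·(-166.8) = +500.4 kJ/mol
ΔH_rxn = (+128.2) + (-163.8) + (-84.7) + (+500.4) = 380.1 kJ/mol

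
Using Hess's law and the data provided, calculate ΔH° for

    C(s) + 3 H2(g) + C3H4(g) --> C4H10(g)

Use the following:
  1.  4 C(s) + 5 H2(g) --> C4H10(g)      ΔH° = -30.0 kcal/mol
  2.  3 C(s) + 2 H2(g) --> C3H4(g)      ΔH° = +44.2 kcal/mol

eq. 1 as written: -30.0 kcal/mol
eq. 2 reversed: -44.2 kcal/mol
ΔH° = (-30.0) + (-44.2) = -74.2 kcal/mol

ΔH° = -74.2 kcal/mol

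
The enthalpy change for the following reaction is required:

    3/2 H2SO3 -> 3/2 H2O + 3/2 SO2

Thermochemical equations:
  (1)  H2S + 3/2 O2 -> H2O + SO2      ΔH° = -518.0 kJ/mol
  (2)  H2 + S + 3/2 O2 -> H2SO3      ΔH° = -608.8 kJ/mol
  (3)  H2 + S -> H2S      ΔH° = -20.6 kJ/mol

ΔH° = 105.3 kJ/mol

(1) × 3/2: (3/2)·(-518.0) = -777.0 kJ/mol
(2) reversed and × 3/2: (-3/2)·(-608.8) = +913.2 kJ/mol
(3) × 3/2: (3/2)·(-20.6) = -30.9 kJ/mol
ΔH° = (-777.0) + (+913.2) + (-30.9) = 105.3 kJ/mol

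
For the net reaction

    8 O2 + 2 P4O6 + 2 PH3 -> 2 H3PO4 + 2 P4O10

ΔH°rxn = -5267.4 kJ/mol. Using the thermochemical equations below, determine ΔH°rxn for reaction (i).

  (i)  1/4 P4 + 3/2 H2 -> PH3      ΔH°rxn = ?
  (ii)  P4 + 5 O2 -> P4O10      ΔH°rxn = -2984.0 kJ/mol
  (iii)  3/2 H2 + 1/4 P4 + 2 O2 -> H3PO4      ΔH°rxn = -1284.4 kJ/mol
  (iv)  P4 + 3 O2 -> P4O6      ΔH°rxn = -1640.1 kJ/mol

(i) reversed and × 2 (PH3 must end up as a reactant; scale by 2 for the 2 PH3): contributes −2·x
(ii) × 2 (×2 to match 2 P4O10 in the target): (2)·(-2984.0) = -5968.0 kJ/mol
(iii) × 2 (scale by 2 for the 2 H3PO4): (2)·(-1284.4) = -2568.8 kJ/mol
(iv) reversed and × 2 (reverse to put P4O6 on the reactant side; ×2 to match 2 P4O6 in the target): (-2)·(-1640.1) = +3280.2 kJ/mol
-5267.4 = (-5968.0) + (-2568.8) + (+3280.2) − 2·x
x = (-5267.4 − (-5256.6)) / (-2) = 5.4 kJ/mol

ΔH°rxn = 5.4 kJ/mol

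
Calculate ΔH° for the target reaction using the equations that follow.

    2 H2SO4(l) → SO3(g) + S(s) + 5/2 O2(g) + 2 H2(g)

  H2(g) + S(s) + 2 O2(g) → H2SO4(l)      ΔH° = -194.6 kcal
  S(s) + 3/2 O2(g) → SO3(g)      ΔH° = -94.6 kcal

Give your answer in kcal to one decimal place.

ΔH° = 294.6 kcal

equation 1 reversed and × 2 (reverse to put H2SO4(l) on the reactant side; scale by 2 for the 2 H2SO4(l)): (-2)·(-194.6) = +389.2 kcal
equation 2 as written (SO3(g) already on the product side): -94.6 kcal
ΔH° = (+389.2) + (-94.6) = 294.6 kcal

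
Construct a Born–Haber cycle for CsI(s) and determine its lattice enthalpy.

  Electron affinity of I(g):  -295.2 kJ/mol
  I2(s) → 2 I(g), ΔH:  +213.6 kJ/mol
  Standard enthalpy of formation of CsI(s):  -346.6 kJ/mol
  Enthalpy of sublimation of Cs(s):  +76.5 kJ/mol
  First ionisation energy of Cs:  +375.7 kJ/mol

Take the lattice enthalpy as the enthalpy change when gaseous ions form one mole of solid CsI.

U = -610.4 kJ/mol

ΔHf° = 1·ΔHsub + 1·(ΣIE) + 1/2·D(I2) + 1·EA + U
-346.6 = 1·(+76.5) + 1·(+375.7) + 1/2·(+213.6) + 1·(-295.2) + U
U = -346.6 − (+263.8) = -610.4 kJ/mol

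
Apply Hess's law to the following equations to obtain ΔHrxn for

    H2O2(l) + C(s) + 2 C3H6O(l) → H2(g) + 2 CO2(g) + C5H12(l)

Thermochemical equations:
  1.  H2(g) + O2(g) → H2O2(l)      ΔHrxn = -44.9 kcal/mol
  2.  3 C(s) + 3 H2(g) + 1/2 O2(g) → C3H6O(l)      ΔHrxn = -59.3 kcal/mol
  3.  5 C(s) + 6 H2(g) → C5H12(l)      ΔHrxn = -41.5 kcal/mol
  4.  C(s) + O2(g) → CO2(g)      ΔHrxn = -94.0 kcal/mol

ΔHrxn = -66.0 kcal/mol

eq. 1 reversed: +44.9 kcal/mol
eq. 2 reversed and × 2: (-2)·(-59.3) = +118.6 kcal/mol
eq. 3 as written: -41.5 kcal/mol
eq. 4 × 2: (2)·(-94.0) = -188.0 kcal/mol
Summing the manipulated equations, ΔHrxn = (-1)·(-44.9) + (-2)·(-59.3) + (1)·(-41.5) + (2)·(-94.0) = -66.0 kcal/mol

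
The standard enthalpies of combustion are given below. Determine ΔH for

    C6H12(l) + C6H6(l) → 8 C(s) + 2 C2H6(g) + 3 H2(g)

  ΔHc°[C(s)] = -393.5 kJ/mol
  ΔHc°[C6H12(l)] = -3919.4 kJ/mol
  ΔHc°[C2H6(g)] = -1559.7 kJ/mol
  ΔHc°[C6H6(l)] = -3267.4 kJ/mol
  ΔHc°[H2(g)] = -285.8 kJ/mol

With combustion enthalpies, reactants minus products:
= [1·(-3919.4) + 1·(-3267.4)] − [8·(-393.5) + 2·(-1559.7) + 3·(-285.8)]
= -62.0 kJ/mol

ΔH = -62.0 kJ/mol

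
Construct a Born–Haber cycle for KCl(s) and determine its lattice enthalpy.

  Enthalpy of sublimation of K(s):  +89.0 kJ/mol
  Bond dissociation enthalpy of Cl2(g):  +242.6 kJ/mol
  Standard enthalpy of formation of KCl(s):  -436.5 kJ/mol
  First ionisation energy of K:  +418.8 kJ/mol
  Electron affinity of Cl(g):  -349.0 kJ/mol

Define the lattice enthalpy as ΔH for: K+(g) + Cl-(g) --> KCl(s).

ΔHf° = 1·ΔHsub + 1·(ΣIE) + 1/2·D(Cl2) + 1·EA + U
-436.5 = 1·(+89.0) + 1·(+418.8) + 1/2·(+242.6) + 1·(-349.0) + U
U = -436.5 − (+280.1) = -716.6 kJ/mol

U = -716.6 kJ/mol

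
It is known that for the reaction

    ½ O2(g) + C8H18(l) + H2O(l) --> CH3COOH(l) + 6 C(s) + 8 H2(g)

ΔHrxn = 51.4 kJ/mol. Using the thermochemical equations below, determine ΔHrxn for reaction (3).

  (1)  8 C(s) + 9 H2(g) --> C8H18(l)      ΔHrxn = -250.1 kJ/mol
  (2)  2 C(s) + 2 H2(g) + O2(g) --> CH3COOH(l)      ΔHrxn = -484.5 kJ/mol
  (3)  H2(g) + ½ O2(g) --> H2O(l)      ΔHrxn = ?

ΔHrxn = -285.8 kJ/mol

(1) reversed (C8H18(l) must end up as a reactant): +250.1 kJ/mol
(2) as written (CH3COOH(l) already on the product side): -484.5 kJ/mol
(3) reversed (H2O(l) must end up as a reactant): contributes −x
+51.4 = (+250.1) + (-484.5) − x
x = (+51.4 − (-234.4)) / (-1) = -285.8 kJ/mol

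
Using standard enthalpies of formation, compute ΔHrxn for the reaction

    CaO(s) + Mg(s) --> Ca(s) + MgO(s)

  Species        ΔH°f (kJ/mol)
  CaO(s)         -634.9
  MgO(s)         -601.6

ΔHrxn = 33.3 kJ/mol

ΔH°rxn = Σ nΔHf°(products) − Σ nΔHf°(reactants).
Products: 1·(+0.0) + 1·(-601.6) = -601.6
Reactants: 1·(-634.9) + 1·(+0.0) = -634.9
ΔHrxn = (-601.6) − (-634.9) = 33.3 kJ/mol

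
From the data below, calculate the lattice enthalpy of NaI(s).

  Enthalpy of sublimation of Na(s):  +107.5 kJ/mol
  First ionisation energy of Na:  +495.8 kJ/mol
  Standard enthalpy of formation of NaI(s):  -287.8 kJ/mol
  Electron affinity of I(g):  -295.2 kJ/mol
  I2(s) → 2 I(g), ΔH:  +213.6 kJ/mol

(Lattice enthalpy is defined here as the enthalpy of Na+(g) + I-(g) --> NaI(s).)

U = -702.7 kJ/mol

ΔHf° = 1·ΔHsub + 1·(ΣIE) + 1/2·D(I2) + 1·EA + U
-287.8 = 1·(+107.5) + 1·(+495.8) + 1/2·(+213.6) + 1·(-295.2) + U
U = -287.8 − (+414.9) = -702.7 kJ/mol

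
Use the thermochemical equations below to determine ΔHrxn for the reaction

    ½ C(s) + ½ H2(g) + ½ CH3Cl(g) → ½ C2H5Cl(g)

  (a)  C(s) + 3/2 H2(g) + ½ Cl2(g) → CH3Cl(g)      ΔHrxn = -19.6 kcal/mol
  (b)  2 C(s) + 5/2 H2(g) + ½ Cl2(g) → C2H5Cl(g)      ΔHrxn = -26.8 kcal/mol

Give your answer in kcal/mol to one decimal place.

(a) reversed and × 1/2 (CH3Cl(g) must end up as a reactant; scale by 1/2 for the 1/2 CH3Cl(g)): (-1/2)·(-19.6) = +9.8 kcal/mol
(b) × 1/2 (×1/2 to match 1/2 C2H5Cl(g) in the target): (1/2)·(-26.8) = -13.4 kcal/mol
ΔHrxn = (+9.8) + (-13.4) = -3.6 kcal/mol

ΔHrxn = -3.6 kcal/mol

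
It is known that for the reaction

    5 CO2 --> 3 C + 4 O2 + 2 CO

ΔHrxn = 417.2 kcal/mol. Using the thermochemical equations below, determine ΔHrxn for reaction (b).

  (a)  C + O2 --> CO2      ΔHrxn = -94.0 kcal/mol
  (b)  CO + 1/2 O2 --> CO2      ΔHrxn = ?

(a) reversed and × 3 (C must end up as a product; ×3 to match 3 C in the target): (-3)·(-94.0) = +282.0 kcal/mol
(b) reversed and × 2 (CO must end up as a product; ×2 to match 2 CO in the target): contributes −2·x
+417.2 = (+282.0) − 2·x
x = (+417.2 − (+282.0)) / (-2) = -67.6 kcal/mol

ΔHrxn = -67.6 kcal/mol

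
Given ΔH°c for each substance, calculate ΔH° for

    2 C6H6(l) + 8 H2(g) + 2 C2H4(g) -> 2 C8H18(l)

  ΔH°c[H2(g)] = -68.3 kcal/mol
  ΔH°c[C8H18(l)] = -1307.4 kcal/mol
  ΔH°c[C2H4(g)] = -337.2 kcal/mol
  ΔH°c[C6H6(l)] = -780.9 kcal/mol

Using ΔH = Σ nΔHc°(reactants) − Σ nΔHc°(products):
= [2·(-780.9) + 8·(-68.3) + 2·(-337.2)] − [2·(-1307.4)]
= -167.8 kcal/mol

ΔH° = -167.8 kcal/mol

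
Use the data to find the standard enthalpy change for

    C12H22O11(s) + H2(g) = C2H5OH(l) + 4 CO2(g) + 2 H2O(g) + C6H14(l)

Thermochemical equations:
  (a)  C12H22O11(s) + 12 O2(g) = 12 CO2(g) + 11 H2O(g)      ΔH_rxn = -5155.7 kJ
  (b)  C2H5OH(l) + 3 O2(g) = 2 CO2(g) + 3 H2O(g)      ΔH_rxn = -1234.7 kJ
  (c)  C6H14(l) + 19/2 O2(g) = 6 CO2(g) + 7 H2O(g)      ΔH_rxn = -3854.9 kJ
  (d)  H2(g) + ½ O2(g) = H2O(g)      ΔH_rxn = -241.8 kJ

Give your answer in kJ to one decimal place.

ΔH_rxn = -307.9 kJ

(a) as written: -5155.7 kJ
(b) reversed: +1234.7 kJ
(c) reversed: +3854.9 kJ
(d) as written: -241.8 kJ
Combining the equations, ΔH_rxn = (-5155.7) + (+1234.7) + (+3854.9) + (-241.8) = -307.9 kJ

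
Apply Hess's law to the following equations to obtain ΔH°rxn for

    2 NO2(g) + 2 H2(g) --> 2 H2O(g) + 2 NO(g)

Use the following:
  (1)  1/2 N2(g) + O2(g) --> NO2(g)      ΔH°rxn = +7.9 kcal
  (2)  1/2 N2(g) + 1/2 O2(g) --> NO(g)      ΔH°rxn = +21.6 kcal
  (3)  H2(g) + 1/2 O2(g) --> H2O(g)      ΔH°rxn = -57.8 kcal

(1) reversed and × 2: (-2)·(+7.9) = -15.8 kcal
(2) × 2: (2)·(+21.6) = +43.2 kcal
(3) × 2: (2)·(-57.8) = -115.6 kcal
ΔH°rxn = (-2)·(+7.9) + (2)·(+21.6) + (2)·(-57.8) = -88.2 kcal

ΔH°rxn = -88.2 kcal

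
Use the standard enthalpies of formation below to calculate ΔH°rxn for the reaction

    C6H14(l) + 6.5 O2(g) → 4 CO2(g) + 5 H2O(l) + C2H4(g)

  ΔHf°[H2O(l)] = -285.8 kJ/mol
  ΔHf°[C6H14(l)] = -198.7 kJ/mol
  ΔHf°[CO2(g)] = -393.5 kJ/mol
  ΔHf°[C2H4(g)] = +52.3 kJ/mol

ΔH°rxn = -2752.0 kJ/mol

Products: 4·(-393.5) + 5·(-285.8) + 1·(+52.3) = -2950.7
Reactants: 1·(-198.7) + 13/2·(+0.0) = -198.7
ΔH°rxn = (-2950.7) − (-198.7) = -2752.0 kJ/mol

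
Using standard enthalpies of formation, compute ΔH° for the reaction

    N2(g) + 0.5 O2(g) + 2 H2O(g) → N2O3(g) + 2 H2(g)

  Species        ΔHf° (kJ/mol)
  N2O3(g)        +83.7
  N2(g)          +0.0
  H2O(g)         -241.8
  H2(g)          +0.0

ΔH° = 567.3 kJ/mol

ΔH°rxn = Σ nΔHf°(products) − Σ nΔHf°(reactants).
Products: 1·(+83.7) + 2·(+0.0) = +83.7
Reactants: 1·(+0.0) + 1/2·(+0.0) + 2·(-241.8) = -483.6
ΔH° = (+83.7) − (-483.6) = 567.3 kJ/mol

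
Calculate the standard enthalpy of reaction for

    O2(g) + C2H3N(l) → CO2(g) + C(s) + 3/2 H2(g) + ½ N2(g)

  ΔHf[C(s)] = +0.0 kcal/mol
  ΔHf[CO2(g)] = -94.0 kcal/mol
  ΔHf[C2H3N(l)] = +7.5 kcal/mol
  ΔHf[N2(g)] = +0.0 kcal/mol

ΔH_rxn = -101.5 kcal/mol

Products: 1·(-94.0) + 1·(+0.0) + 3/2·(+0.0) + 1/2·(+0.0) = -94.0
Reactants: 1·(+0.0) + 1·(+7.5) = +7.5
ΔH_rxn = (-94.0) − (+7.5) = -101.5 kcal/mol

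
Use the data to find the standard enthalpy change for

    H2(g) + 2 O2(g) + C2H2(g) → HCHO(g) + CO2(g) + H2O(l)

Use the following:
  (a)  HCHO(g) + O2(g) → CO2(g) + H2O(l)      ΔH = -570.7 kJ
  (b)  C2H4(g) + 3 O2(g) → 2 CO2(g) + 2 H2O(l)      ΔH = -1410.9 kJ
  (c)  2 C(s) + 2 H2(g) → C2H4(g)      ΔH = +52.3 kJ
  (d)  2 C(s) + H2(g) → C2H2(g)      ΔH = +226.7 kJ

(a) reversed (HCHO(g) must end up as a product): +570.7 kJ
(b) as written: -1410.9 kJ
(c) as written: +52.3 kJ
(d) reversed (reverse to put C2H2(g) on the reactant side): -226.7 kJ
ΔH = (+570.7) + (-1410.9) + (+52.3) + (-226.7) = -1014.6 kJ

ΔH = -1014.6 kJ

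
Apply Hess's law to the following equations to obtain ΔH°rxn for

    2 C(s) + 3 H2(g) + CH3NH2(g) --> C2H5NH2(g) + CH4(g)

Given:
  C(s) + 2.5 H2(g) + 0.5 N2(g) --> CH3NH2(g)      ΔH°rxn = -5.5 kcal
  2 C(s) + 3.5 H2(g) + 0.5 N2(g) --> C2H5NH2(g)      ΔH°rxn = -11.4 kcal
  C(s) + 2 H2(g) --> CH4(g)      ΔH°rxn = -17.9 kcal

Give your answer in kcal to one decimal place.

equation 1 reversed (reverse to put CH3NH2(g) on the reactant side): +5.5 kcal
equation 2 as written (C2H5NH2(g) already on the product side): -11.4 kcal
equation 3 as written (CH4(g) already on the product side): -17.9 kcal
ΔH°rxn = (+5.5) + (-11.4) + (-17.9) = -23.8 kcal

ΔH°rxn = -23.8 kcal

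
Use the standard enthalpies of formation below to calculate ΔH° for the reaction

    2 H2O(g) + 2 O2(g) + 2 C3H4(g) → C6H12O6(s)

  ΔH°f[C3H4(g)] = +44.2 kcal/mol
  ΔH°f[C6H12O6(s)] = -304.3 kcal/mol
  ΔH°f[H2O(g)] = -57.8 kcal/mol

Products: 1·(-304.3) = -304.3
Reactants: 2·(-57.8) + 2·(+0.0) + 2·(+44.2) = -27.2
ΔH° = (-304.3) − (-27.2) = -277.1 kcal/mol

ΔH° = -277.1 kcal/mol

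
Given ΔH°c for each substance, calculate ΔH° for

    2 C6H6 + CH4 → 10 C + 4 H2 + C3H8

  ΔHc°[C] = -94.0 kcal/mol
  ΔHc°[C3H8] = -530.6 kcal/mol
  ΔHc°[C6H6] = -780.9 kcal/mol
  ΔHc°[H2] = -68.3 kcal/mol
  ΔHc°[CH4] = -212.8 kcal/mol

With combustion enthalpies, reactants minus products:
= [2·(-780.9) + 1·(-212.8)] − [10·(-94.0) + 4·(-68.3) + 1·(-530.6)]
= -30.8 kcal/mol

ΔH° = -30.8 kcal/mol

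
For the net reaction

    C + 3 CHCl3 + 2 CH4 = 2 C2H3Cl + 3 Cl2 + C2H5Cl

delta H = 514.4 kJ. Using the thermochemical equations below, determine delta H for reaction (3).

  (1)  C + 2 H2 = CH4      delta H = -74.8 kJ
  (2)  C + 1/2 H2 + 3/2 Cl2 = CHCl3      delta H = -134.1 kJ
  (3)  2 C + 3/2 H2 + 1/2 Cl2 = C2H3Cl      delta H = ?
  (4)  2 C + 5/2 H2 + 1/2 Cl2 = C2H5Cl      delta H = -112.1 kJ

delta H = 37.3 kJ

(1) reversed and × 2 (CH4 must end up as a reactant; scale by 2 for the 2 CH4): (-2)·(-74.8) = +149.6 kJ
(2) reversed and × 3 (reverse to put CHCl3 on the reactant side; scale by 3 for the 3 CHCl3): (-3)·(-134.1) = +402.3 kJ
(3) × 2 (scale by 2 for the 2 C2H3Cl): contributes 2·x
(4) as written (C2H5Cl already on the product side): -112.1 kJ
+514.4 = (+149.6) + (+402.3) + (-112.1) + 2·x
x = (+514.4 − (+439.8)) / (2) = 37.3 kJ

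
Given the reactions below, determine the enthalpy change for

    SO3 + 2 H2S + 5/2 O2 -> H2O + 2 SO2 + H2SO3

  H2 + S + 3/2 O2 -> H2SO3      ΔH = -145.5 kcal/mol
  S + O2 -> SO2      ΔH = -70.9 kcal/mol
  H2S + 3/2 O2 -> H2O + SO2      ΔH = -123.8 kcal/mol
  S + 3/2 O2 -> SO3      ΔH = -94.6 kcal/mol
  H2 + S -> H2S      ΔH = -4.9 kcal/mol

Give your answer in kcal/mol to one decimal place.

equation 1 as written (H2SO3 already on the product side): -145.5 kcal/mol
equation 2 as written: -70.9 kcal/mol
equation 3 as written (H2O already on the product side): -123.8 kcal/mol
equation 4 reversed (reverse to put SO3 on the reactant side): +94.6 kcal/mol
equation 5 reversed: +4.9 kcal/mol
ΔH = (1)·(-145.5) + (1)·(-70.9) + (1)·(-123.8) + (-1)·(-94.6) + (-1)·(-4.9) = -240.7 kcal/mol

ΔH = -240.7 kcal/mol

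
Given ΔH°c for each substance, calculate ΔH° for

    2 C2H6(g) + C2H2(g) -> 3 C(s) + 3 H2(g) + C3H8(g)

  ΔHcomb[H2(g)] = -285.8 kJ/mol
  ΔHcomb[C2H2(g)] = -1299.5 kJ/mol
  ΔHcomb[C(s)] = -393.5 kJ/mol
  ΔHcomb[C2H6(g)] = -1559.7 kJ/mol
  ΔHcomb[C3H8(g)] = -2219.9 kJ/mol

With combustion enthalpies, reactants minus products:
= [2·(-1559.7) + 1·(-1299.5)] − [3·(-393.5) + 3·(-285.8) + 1·(-2219.9)]
= -161.1 kJ/mol

ΔH° = -161.1 kJ/mol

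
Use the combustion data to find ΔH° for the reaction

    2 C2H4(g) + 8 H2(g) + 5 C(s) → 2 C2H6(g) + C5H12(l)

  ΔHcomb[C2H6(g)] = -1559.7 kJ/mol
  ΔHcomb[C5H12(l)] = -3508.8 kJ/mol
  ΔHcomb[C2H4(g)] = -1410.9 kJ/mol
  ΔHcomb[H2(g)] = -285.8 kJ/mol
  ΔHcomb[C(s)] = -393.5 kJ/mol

Using ΔH = Σ nΔHc°(reactants) − Σ nΔHc°(products):
= [2·(-1410.9) + 8·(-285.8) + 5·(-393.5)] − [2·(-1559.7) + 1·(-3508.8)]
= -447.5 kJ/mol

ΔH° = -447.5 kJ/mol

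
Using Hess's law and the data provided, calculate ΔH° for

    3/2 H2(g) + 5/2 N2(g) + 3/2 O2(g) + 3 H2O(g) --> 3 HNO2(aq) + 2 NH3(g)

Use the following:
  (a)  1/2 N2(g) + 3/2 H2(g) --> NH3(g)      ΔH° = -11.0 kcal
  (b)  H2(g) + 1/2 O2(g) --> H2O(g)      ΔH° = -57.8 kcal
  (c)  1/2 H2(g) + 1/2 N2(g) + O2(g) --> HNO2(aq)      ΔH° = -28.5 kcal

(a) × 2 (scale by 2 for the 2 NH3(g)): (2)·(-11.0) = -22.0 kcal
(b) reversed and × 3 (reverse to put H2O(g) on the reactant side; ×3 to match 3 H2O(g) in the target): (-3)·(-57.8) = +173.4 kcal
(c) × 3 (scale by 3 for the 3 HNO2(aq)): (3)·(-28.5) = -85.5 kcal
ΔH° = (-22.0) + (+173.4) + (-85.5) = 65.9 kcal

ΔH° = 65.9 kcal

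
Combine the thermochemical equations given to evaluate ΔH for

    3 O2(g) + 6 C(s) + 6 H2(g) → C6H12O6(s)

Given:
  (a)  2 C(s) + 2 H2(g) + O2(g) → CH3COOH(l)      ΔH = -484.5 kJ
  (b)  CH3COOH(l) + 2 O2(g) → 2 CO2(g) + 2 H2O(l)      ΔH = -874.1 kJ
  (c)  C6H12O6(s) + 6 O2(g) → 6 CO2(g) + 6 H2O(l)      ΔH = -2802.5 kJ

(a) × 3 (×3 to match 6 C(s) in the target): (3)·(-484.5) = -1453.5 kJ
(b) × 3: (3)·(-874.1) = -2622.3 kJ
(c) reversed (C6H12O6(s) must end up as a product): +2802.5 kJ
Since enthalpy is a state function, ΔH = (-1453.5) + (-2622.3) + (+2802.5) = -1273.3 kJ

ΔH = -1273.3 kJ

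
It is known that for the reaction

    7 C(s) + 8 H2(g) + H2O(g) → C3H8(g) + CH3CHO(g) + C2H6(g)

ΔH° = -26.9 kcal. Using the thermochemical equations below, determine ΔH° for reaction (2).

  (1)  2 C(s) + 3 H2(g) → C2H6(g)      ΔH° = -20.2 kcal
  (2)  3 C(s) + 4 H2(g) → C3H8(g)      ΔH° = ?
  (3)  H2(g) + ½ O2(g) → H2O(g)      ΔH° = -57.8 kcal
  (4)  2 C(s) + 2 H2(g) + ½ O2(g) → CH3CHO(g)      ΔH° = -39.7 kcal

(1) as written: -20.2 kcal
(2) as written: contributes x
(3) reversed: +57.8 kcal
(4) as written: -39.7 kcal
-26.9 = (-20.2) + (+57.8) + (-39.7) + x
x = (-26.9 − (-2.1)) / (1) = -24.8 kcal

ΔH° = -24.8 kcal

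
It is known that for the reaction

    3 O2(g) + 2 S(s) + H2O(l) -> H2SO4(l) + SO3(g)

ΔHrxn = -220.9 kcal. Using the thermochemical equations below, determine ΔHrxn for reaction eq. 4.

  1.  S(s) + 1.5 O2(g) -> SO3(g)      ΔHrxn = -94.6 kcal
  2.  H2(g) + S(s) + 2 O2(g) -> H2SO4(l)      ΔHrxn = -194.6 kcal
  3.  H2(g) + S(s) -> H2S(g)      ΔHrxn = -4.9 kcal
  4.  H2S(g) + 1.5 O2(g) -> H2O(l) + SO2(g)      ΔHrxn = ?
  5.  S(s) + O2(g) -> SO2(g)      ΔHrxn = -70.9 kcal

eq. 1 as written: -94.6 kcal
eq. 2 as written: -194.6 kcal
eq. 3 reversed: +4.9 kcal
eq. 4 reversed: contributes −x
eq. 5 as written: -70.9 kcal
-220.9 = (-94.6) + (-194.6) + (+4.9) + (-70.9) − x
x = (-220.9 − (-355.2)) / (-1) = -134.3 kcal

ΔHrxn = -134.3 kcal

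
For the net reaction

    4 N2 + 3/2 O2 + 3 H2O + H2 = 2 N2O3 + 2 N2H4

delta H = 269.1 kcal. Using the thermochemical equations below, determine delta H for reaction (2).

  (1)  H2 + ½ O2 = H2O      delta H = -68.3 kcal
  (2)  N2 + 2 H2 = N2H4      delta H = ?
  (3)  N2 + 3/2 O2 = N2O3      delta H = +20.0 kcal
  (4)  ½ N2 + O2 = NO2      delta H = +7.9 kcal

(1) reversed and × 3 (reverse to put H2O on the reactant side; ×3 to match 3 H2O in the target): (-3)·(-68.3) = +204.9 kcal
(2) × 2 (×2 to match 2 N2H4 in the target): contributes 2·x
(3) × 2 (scale by 2 for the 2 N2O3): (2)·(+20.0) = +40.0 kcal
(4): not needed (NO2 appears nowhere else).
+269.1 = (+204.9) + (+40.0) + 2·x
x = (+269.1 − (+244.9)) / (2) = 12.1 kcal

delta H = 12.1 kcal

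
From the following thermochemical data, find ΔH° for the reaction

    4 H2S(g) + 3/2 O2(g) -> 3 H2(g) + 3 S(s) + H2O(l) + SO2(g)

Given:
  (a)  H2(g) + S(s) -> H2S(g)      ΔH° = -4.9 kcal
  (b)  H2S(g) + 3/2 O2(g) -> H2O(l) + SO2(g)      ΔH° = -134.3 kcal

ΔH° = -119.6 kcal

(a) reversed and × 3: (-3)·(-4.9) = +14.7 kcal
(b) as written: -134.3 kcal
ΔH° = (+14.7) + (-134.3) = -119.6 kcal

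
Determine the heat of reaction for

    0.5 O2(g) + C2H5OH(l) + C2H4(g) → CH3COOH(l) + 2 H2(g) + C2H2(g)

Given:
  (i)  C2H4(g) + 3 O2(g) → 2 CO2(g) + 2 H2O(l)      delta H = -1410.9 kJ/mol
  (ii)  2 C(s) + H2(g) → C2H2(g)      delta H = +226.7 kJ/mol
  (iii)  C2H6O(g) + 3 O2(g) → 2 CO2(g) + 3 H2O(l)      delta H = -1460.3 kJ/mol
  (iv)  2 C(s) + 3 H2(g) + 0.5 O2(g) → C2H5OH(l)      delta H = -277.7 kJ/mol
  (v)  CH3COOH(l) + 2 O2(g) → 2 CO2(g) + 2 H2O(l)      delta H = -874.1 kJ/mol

(i) as written (C2H4(g) already on the reactant side): -1410.9 kJ/mol
(ii) as written (C2H2(g) already on the product side): +226.7 kJ/mol
(iii): not needed (C2H6O(g) appears nowhere else).
(iv) reversed (C2H5OH(l) must end up as a reactant): +277.7 kJ/mol
(v) reversed (CH3COOH(l) must end up as a product): +874.1 kJ/mol
Since enthalpy is a state function, delta H = (1)·(-1410.9) + (1)·(+226.7) + (-1)·(-277.7) + (-1)·(-874.1) = -32.4 kJ/mol

delta H = -32.4 kJ/mol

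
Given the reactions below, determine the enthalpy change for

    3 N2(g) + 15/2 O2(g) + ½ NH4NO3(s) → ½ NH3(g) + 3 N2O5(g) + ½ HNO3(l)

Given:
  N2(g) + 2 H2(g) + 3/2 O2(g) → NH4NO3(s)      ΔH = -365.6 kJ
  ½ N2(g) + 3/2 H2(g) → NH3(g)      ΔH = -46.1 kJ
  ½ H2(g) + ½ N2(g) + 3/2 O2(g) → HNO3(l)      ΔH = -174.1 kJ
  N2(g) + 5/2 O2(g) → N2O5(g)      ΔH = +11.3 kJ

equation 1 reversed and × 1/2 (reverse to put NH4NO3(s) on the reactant side; ×1/2 to match 1/2 NH4NO3(s) in the target): (-1/2)·(-365.6) = +182.8 kJ
equation 2 × 1/2 (×1/2 to match 1/2 NH3(g) in the target): (1/2)·(-46.1) = -23.05 kJ
equation 3 × 1/2 (scale by 1/2 for the 1/2 HNO3(l)): (1/2)·(-174.1) = -87.05 kJ
equation 4 × 3 (scale by 3 for the 3 N2O5(g)): (3)·(+11.3) = +33.9 kJ
Combining the equations, ΔH = (+182.8) + (-23.05) + (-87.05) + (+33.9) = 106.6 kJ

ΔH = 106.6 kJ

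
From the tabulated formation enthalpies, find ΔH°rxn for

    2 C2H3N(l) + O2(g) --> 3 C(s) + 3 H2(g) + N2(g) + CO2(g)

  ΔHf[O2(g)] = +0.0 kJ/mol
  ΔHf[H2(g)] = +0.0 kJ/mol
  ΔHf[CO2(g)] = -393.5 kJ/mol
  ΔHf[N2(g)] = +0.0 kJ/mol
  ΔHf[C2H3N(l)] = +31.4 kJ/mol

ΔH°rxn = -456.3 kJ/mol

Products: 3·(+0.0) + 3·(+0.0) + 1·(+0.0) + 1·(-393.5) = -393.5
Reactants: 2·(+31.4) + 1·(+0.0) = +62.8
ΔH°rxn = (-393.5) − (+62.8) = -456.3 kJ/mol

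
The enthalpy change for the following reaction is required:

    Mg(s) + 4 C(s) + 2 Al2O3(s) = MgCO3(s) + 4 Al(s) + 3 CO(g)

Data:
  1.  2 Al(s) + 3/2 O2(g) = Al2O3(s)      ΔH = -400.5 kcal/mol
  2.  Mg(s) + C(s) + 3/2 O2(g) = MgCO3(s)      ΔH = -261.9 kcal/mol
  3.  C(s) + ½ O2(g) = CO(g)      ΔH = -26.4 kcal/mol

ΔH = 459.9 kcal/mol

eq. 1 reversed and × 2 (Al2O3(s) must end up as a reactant; scale by 2 for the 2 Al2O3(s)): (-2)·(-400.5) = +801.0 kcal/mol
eq. 2 as written (MgCO3(s) already on the product side): -261.9 kcal/mol
eq. 3 × 3 (×3 to match 3 CO(g) in the target): (3)·(-26.4) = -79.2 kcal/mol
Since enthalpy is a state function, ΔH = (+801.0) + (-261.9) + (-79.2) = 459.9 kcal/mol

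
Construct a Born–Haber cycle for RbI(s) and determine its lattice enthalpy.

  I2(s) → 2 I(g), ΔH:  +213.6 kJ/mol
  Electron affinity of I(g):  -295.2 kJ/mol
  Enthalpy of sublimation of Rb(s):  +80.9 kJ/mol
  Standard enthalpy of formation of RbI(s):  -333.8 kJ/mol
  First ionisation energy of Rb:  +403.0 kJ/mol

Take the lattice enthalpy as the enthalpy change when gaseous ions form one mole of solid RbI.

ΔHf° = 1·ΔHsub + 1·(ΣIE) + 1/2·D(I2) + 1·EA + U
-333.8 = 1·(+80.9) + 1·(+403.0) + 1/2·(+213.6) + 1·(-295.2) + U
U = -333.8 − (+295.5) = -629.3 kJ/mol

U = -629.3 kJ/mol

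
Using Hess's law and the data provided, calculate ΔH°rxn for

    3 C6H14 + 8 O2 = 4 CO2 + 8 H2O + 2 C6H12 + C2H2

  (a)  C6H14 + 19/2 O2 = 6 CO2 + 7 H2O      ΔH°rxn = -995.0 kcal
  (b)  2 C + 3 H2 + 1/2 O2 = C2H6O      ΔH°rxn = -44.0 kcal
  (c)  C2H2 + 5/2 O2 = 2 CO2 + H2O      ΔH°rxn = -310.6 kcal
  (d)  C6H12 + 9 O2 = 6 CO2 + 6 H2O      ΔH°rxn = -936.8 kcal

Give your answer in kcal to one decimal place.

(a) × 3: (3)·(-995.0) = -2985.0 kcal
(b): not needed.
(c) reversed: +310.6 kcal
(d) reversed and × 2: (-2)·(-936.8) = +1873.6 kcal
ΔH°rxn = (-2985.0) + (+310.6) + (+1873.6) = -800.8 kcal

ΔH°rxn = -800.8 kcal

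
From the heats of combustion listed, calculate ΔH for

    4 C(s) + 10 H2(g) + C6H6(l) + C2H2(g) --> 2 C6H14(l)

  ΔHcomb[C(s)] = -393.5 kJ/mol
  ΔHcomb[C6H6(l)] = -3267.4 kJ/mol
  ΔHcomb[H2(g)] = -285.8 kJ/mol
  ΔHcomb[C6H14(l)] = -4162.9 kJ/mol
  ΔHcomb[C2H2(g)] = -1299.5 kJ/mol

ΔH = -673.1 kJ/mol

Using ΔH = Σ nΔHc°(reactants) − Σ nΔHc°(products):
= [4·(-393.5) + 10·(-285.8) + 1·(-3267.4) + 1·(-1299.5)] − [2·(-4162.9)]
= -673.1 kJ/mol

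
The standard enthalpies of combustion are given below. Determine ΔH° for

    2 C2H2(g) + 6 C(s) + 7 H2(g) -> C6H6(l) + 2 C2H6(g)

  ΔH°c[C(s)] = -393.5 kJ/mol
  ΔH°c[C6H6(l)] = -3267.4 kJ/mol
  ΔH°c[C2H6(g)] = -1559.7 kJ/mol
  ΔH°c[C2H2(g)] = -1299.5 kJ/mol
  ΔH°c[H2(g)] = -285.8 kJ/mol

ΔH° = -573.8 kJ/mol

With combustion enthalpies, reactants minus products:
= [2·(-1299.5) + 6·(-393.5) + 7·(-285.8)] − [1·(-3267.4) + 2·(-1559.7)]
= -573.8 kJ/mol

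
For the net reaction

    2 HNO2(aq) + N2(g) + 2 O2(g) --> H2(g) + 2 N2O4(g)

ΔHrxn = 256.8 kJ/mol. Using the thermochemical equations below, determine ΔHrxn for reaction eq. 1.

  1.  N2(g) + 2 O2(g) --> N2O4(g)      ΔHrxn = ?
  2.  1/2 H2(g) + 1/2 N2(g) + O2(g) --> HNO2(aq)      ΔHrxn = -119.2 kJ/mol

eq. 1 × 2 (scale by 2 for the 2 N2O4(g)): contributes 2·x
eq. 2 reversed and × 2 (HNO2(aq) must end up as a reactant; scale by 2 for the 2 HNO2(aq)): (-2)·(-119.2) = +238.4 kJ/mol
+256.8 = (+238.4) + 2·x
x = (+256.8 − (+238.4)) / (2) = 9.2 kJ/mol

ΔHrxn = 9.2 kJ/mol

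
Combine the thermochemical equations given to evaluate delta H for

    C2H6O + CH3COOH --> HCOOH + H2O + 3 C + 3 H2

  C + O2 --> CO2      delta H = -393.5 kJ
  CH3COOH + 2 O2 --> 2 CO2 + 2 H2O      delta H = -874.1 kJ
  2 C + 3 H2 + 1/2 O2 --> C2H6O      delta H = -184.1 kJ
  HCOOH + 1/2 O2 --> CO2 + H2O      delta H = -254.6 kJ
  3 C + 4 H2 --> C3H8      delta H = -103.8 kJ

delta H = -41.9 kJ

equation 1 reversed: +393.5 kJ
equation 2 as written: -874.1 kJ
equation 3 reversed: +184.1 kJ
equation 4 reversed: +254.6 kJ
equation 5: not needed.
By Hess's law, delta H = (+393.5) + (-874.1) + (+184.1) + (+254.6) = -41.9 kJ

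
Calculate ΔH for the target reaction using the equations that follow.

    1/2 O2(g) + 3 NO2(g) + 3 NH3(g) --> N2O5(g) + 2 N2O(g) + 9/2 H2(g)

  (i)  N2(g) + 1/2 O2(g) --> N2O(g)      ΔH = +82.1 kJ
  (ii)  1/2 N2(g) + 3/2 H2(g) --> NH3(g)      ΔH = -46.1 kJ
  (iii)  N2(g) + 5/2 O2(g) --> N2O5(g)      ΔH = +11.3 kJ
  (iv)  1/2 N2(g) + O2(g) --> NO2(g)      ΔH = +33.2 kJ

ΔH = 214.2 kJ

(i) × 2: (2)·(+82.1) = +164.2 kJ
(ii) reversed and × 3: (-3)·(-46.1) = +138.3 kJ
(iii) as written: +11.3 kJ
(iv) reversed and × 3: (-3)·(+33.2) = -99.6 kJ
Summing the manipulated equations, ΔH = (2)·(+82.1) + (-3)·(-46.1) + (1)·(+11.3) + (-3)·(+33.2) = 214.2 kJ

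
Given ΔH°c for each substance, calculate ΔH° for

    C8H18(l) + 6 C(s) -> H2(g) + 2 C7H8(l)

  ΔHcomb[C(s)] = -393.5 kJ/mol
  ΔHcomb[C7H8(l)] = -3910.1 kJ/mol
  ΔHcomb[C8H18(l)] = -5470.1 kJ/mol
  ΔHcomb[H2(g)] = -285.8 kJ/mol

ΔH° = 274.9 kJ/mol

With combustion enthalpies, reactants minus products:
= [1·(-5470.1) + 6·(-393.5)] − [1·(-285.8) + 2·(-3910.1)]
= 274.9 kJ/mol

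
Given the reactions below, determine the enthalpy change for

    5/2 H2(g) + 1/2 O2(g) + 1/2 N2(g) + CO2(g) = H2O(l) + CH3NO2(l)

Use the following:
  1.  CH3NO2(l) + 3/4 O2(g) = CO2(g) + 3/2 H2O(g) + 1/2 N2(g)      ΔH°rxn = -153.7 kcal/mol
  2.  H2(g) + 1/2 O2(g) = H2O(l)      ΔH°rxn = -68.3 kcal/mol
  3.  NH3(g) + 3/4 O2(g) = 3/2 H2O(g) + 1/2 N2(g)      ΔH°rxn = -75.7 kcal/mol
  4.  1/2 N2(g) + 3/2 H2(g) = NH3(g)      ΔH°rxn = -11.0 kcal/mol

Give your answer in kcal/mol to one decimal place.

ΔH°rxn = -1.3 kcal/mol

eq. 1 reversed: +153.7 kcal/mol
eq. 2 as written: -68.3 kcal/mol
eq. 3 as written: -75.7 kcal/mol
eq. 4 as written: -11.0 kcal/mol
ΔH°rxn = (-1)·(-153.7) + (1)·(-68.3) + (1)·(-75.7) + (1)·(-11.0) = -1.3 kcal/mol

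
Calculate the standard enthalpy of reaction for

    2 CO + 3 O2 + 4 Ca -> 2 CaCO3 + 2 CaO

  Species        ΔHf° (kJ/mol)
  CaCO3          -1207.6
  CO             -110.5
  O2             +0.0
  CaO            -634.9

Products: 2·(-1207.6) + 2·(-634.9) = -3685.0
Reactants: 2·(-110.5) + 3·(+0.0) + 4·(+0.0) = -221.0
ΔH°rxn = (-3685.0) − (-221.0) = -3464.0 kJ/mol

ΔH°rxn = -3464.0 kJ/mol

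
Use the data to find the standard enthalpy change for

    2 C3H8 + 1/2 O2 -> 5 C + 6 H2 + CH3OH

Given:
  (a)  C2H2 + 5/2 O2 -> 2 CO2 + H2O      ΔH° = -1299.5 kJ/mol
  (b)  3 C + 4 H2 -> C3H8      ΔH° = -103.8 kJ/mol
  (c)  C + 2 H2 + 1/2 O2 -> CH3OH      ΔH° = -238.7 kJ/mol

(a): not needed.
(b) reversed and × 2: (-2)·(-103.8) = +207.6 kJ/mol
(c) as written: -238.7 kJ/mol
ΔH° = (-2)·(-103.8) + (1)·(-238.7) = -31.1 kJ/mol

ΔH° = -31.1 kJ/mol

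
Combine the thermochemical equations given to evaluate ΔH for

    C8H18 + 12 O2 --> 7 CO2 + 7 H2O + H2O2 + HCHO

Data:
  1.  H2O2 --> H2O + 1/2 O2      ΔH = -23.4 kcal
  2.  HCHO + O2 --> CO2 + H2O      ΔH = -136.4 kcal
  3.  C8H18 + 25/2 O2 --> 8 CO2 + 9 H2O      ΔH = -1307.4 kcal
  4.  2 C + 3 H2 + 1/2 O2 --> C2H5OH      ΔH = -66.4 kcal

eq. 1 reversed (reverse to put H2O2 on the product side): +23.4 kcal
eq. 2 reversed (reverse to put HCHO on the product side): +136.4 kcal
eq. 3 as written (C8H18 already on the reactant side): -1307.4 kcal
eq. 4: not needed (C appears nowhere else).
Since enthalpy is a state function, ΔH = (-1)·(-23.4) + (-1)·(-136.4) + (1)·(-1307.4) = -1147.6 kcal

ΔH = -1147.6 kcal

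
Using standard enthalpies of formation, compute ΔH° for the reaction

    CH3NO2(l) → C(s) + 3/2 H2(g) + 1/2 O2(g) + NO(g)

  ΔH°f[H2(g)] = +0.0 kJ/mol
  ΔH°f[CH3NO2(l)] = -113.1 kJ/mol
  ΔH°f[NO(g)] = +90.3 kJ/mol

Products: 1·(+0.0) + 3/2·(+0.0) + 1/2·(+0.0) + 1·(+90.3) = +90.3
Reactants: 1·(-113.1) = -113.1
ΔH° = (+90.3) − (-113.1) = 203.4 kJ/mol

ΔH° = 203.4 kJ/mol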